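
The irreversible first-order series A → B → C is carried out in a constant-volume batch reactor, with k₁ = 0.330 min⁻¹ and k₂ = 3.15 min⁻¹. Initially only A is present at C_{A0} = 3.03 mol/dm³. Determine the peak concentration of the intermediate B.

For a first-order series the maximum intermediate yield is C_{B,max}/C_{A0} = (k₁/k₂)^[k₂/(k₂−k₁)].
= (0.330/3.15)^(3.15/(3.15−0.330)) = (0.1048)^(1.117) = 0.08045.
C_{B,max} = 0.08045×3.03 = 0.244 mol/dm³.

0.244 mol/dm³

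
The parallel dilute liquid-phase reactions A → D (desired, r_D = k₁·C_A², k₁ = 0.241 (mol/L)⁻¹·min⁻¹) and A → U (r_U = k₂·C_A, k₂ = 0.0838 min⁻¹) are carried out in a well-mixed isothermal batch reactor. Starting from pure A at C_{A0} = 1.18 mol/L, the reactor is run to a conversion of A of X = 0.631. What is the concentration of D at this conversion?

0.512 mol/L

C_A = C_{A0}(1−X) = 0.4354 mol/L.
Along a PFR/batch, dC_U/dC_A = −r_U/(r_D+r_U) = −k₂/(k₂+k₁·C_A).
Integrating from C_{A0} to C_A: C_U = (0.0838/0.241)·ln[(0.0838+0.241·1.18)/(0.0838+0.241·0.435)] = 0.3477·ln(0.3682/0.1887) = 0.2324 mol/L.
Then C_D = (C_{A0}−C_A) − C_U = 0.7446 − 0.2324 = 0.5122 mol/L.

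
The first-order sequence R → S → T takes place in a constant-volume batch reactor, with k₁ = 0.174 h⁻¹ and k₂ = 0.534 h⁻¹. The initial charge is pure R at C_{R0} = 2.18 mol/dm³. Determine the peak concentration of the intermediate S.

At the optimum, C_{S,max}/C_{R0} = (k₁/k₂)^[k₂/(k₂−k₁)].
= (0.174/0.534)^(0.534/(0.534−0.174)) = (0.3258)^(1.483) = 0.1895.
C_{S,max} = 0.1895×2.18 = 0.413 mol/dm³.

0.413 mol/dm³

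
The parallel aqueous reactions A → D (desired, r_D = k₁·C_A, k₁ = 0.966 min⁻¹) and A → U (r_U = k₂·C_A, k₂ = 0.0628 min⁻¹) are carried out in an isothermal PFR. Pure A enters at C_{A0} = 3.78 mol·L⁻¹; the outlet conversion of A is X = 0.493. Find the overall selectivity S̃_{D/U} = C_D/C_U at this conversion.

C_A = C_{A0}(1−X) = 1.916 mol·L⁻¹.
Both paths are first order in A, so the instantaneous fraction to D is constant: dC_D/d(−C_A) = k₁/(k₁+k₂) = 0.9390.
C_D = 0.9390·(C_{A0}−C_A) = 0.9390×1.864 = 1.75 mol·L⁻¹.
C_U = (C_{A0}−C_A)−C_D = 0.1138 mol·L⁻¹; S̃_{D/U} = 1.750/0.1138 = 15.4.

15.4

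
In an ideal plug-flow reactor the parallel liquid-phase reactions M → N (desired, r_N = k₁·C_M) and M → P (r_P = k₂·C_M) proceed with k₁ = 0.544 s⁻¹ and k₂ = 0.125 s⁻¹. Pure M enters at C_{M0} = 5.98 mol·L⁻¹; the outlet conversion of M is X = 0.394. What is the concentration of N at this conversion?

C_M = C_{M0}(1−X) = 3.624 mol·L⁻¹.
Both paths are first order in M, so the instantaneous fraction to N is constant: dC_N/d(−C_M) = k₁/(k₁+k₂) = 0.8132.
C_N = 0.8132·(C_{M0}−C_M) = 0.8132×2.356 = 1.92 mol·L⁻¹.

1.92 mol·L⁻¹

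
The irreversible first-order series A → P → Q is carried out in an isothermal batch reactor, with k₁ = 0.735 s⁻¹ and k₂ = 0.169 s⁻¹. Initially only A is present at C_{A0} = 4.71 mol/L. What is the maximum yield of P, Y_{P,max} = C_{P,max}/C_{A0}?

For a first-order series the maximum intermediate yield is C_{P,max}/C_{A0} = (k₁/k₂)^[k₂/(k₂−k₁)].
= (0.735/0.169)^(0.169/(0.169−0.735)) = (4.349)^(-0.2986) = 0.6447.

0.645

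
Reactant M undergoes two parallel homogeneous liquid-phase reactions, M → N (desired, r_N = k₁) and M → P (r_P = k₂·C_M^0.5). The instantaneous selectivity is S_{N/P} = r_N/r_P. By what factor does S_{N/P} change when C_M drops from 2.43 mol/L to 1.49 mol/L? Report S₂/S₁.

S_{N/P} = (k₁/k₂)·C_M^-0.5, so S₂/S₁ = (C_{M,2}/C_{M,1})^-0.5.
= (1.49/2.43)^(-0.5) = (0.6132)^(-0.5) = 1.28.

1.28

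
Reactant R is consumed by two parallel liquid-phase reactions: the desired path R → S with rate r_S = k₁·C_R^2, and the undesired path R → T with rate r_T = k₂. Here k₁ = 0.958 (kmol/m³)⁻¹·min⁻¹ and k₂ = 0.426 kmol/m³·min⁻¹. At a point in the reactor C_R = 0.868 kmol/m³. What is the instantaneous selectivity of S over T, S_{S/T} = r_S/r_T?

S_{S/T} = r_S/r_T = (k₁·C_R^2)/(k₂) = (k₁/k₂)·C_R^2.
= (0.958×0.8680^2) / (0.426) = 0.7218/0.4260 = 1.69.
Since the desired path is higher order in R, keeping C_R high (PFR or concentrated feed) favours S.

1.69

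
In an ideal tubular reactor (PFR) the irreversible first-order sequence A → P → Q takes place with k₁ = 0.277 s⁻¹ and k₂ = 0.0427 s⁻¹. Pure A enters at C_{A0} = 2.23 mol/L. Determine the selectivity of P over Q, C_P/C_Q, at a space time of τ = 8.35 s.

Solving the coupled first-order balances gives C_P(τ) = [k₁/(k₂−k₁)]·C_{A0}·(e^(−k₁τ) − e^(−k₂τ)).
e^(−k₁τ) = e^(−0.277×8.35) = e^(−2.313) = 0.09897; e^(−k₂τ) = e^(−0.3565) = 0.7001.
C_P = 0.277×2.23/(0.0427−0.277) × (0.09897−0.7001) = (-2.636)×(-0.6011) = 1.585 mol/L.
C_A = C_{A0}e^(−k₁τ) = 0.2207 mol/L, so C_Q = C_{A0}−C_A−C_P = 0.4245 mol/L; C_P/C_Q = 3.73.

3.73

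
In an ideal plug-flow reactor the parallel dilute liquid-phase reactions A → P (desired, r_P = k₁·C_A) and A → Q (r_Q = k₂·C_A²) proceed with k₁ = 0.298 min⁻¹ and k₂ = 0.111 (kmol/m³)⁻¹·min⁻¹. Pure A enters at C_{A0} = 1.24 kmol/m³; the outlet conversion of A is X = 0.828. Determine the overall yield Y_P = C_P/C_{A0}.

0.657

C_A = C_{A0}(1−X) = 0.2133 kmol/m³.
Along a PFR/batch, dC_P/dC_A = −r_P/(r_P+r_Q) = −k₁/(k₁+k₂·C_A).
Integrating from C_{A0} to C_A: C_P = (0.298/0.111)·ln[(0.298+0.111·1.24)/(0.298+0.111·0.213)] = 2.685·ln(0.4356/0.3217) = 0.8142 kmol/m³.
Y_P = C_P/C_{A0} = 0.8142/1.24 = 0.657.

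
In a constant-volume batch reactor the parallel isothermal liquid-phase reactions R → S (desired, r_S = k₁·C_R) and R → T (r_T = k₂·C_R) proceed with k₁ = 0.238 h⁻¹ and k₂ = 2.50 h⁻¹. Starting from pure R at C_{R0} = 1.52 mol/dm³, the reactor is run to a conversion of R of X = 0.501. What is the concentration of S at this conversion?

C_R = C_{R0}(1−X) = 0.7585 mol/dm³.
Both paths are first order in R, so the instantaneous fraction to S is constant: dC_S/d(−C_R) = k₁/(k₁+k₂) = 0.08692.
C_S = 0.08692·(C_{R0}−C_R) = 0.08692×0.7615 = 0.0662 mol/dm³.

0.0662 mol/dm³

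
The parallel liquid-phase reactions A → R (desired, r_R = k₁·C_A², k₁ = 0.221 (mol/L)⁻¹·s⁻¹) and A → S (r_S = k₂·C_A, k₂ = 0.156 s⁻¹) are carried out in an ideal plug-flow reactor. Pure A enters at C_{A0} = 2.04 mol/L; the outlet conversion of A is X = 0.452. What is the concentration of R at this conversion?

C_A = C_{A0}(1−X) = 1.118 mol/L.
Along a PFR/batch, dC_S/dC_A = −r_S/(r_R+r_S) = −k₂/(k₂+k₁·C_A).
Integrating from C_{A0} to C_A: C_S = (0.156/0.221)·ln[(0.156+0.221·2.04)/(0.156+0.221·1.12)] = 0.7059·ln(0.6068/0.4031) = 0.2888 mol/L.
Then C_R = (C_{A0}−C_A) − C_S = 0.9221 − 0.2888 = 0.6332 mol/L.

0.633 mol/L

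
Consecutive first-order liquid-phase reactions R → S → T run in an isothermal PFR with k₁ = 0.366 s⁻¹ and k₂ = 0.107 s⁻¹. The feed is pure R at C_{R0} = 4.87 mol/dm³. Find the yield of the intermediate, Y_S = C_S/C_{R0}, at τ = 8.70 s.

0.499

Solving the coupled first-order balances gives C_S(τ) = [k₁/(k₂−k₁)]·C_{R0}·(e^(−k₁τ) − e^(−k₂τ)).
e^(−k₁τ) = e^(−0.366×8.70) = e^(−3.184) = 0.04141; e^(−k₂τ) = e^(−0.9309) = 0.3942.
C_S = 0.366×4.87/(0.107−0.366) × (0.04141−0.3942) = (-6.882)×(-0.3528) = 2.428 mol/dm³.
Y_S = C_S/C_{R0} = 2.428/4.87 = 0.499.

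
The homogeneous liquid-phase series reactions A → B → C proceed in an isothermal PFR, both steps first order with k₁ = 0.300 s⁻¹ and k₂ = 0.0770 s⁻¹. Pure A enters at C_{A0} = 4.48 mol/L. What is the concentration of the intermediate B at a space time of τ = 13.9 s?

1.97 mol/L

The intermediate concentration in a first-order A→B→C sequence is C_B = k₁C_{A0}(e^(−k₁τ) − e^(−k₂τ))/(k₂−k₁).
e^(−k₁τ) = e^(−0.300×13.9) = e^(−4.170) = 0.01545; e^(−k₂τ) = e^(−1.070) = 0.3429.
C_B = 0.300×4.48/(0.0770−0.300) × (0.01545−0.3429) = (-6.027)×(-0.3275) = 1.974 mol/L.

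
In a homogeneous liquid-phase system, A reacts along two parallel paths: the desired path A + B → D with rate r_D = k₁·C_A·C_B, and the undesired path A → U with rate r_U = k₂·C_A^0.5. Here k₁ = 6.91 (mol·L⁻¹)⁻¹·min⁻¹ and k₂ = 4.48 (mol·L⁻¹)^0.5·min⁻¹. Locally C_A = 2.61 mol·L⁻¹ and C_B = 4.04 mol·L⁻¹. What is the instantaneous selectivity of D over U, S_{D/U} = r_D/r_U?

10.1

S_{D/U} = r_D/r_U = (k₁·C_A·C_B)/(k₂·C_A^0.5) = (k₁/k₂)·C_A^0.5·C_B.
= (6.91×2.610×4.040) / (4.48×2.610^0.5) = 72.86/7.238 = 10.1.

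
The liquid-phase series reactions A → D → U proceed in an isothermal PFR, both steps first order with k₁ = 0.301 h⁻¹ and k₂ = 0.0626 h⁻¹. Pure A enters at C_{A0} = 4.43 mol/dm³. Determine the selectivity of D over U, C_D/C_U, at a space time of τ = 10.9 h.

Solving the coupled first-order balances gives C_D(τ) = [k₁/(k₂−k₁)]·C_{A0}·(e^(−k₁τ) − e^(−k₂τ)).
e^(−k₁τ) = e^(−0.301×10.9) = e^(−3.281) = 0.03759; e^(−k₂τ) = e^(−0.6823) = 0.5054.
C_D = 0.301×4.43/(0.0626−0.301) × (0.03759−0.5054) = (-5.593)×(-0.4678) = 2.617 mol/dm³.
C_A = C_{A0}e^(−k₁τ) = 0.1665 mol/dm³, so C_U = C_{A0}−C_A−C_D = 1.647 mol/dm³; C_D/C_U = 1.59.

1.59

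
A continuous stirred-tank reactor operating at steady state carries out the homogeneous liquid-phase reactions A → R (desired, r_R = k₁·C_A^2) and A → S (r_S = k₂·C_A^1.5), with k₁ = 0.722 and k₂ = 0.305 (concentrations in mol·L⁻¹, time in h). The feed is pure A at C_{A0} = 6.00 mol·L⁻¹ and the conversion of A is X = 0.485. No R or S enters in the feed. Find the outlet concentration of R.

2.35 mol·L⁻¹

Exit C_A = C_{A0}(1−X) = 6.00×0.515 = 3.090 mol·L⁻¹.
A CSTR operates uniformly at the exit composition, giving r_R = 6.894 and r_S = 1.657 (each k·C_A^n at C_A = 3.090).
Fraction of consumed A going to R: r_R/(r_R+r_S) = 0.8062.
C_R = 0.8062·C_{A0}·X = 0.8062×6.00×0.485 = 2.35 mol·L⁻¹.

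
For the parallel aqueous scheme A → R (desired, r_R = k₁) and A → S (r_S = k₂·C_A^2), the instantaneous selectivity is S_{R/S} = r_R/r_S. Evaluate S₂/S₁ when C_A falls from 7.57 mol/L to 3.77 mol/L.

4.03

S_{R/S} = (k₁/k₂)·C_A^-2, so S₂/S₁ = (C_{A,2}/C_{A,1})^-2.
= (3.77/7.57)^(-2) = (0.4980)^(-2) = 4.03.
Selectivity toward R rises as C_A falls — low-concentration operation is favoured.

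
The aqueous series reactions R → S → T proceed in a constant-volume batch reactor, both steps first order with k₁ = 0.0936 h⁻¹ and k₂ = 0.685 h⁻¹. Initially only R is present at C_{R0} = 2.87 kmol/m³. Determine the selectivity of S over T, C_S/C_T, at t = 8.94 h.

For first-order series with pure R initially, C_S(t) = k₁C_{R0}/(k₂−k₁)·(e^(−k₁t) − e^(−k₂t)).
e^(−k₁t) = e^(−0.0936×8.94) = e^(−0.8368) = 0.4331; e^(−k₂t) = e^(−6.124) = 0.002190.
C_S = 0.0936×2.87/(0.685−0.0936) × (0.4331−0.002190) = 0.4542×0.4309 = 0.1957 kmol/m³.
C_R = C_{R0}e^(−k₁t) = 1.243 kmol/m³, so C_T = C_{R0}−C_R−C_S = 1.431 kmol/m³; C_S/C_T = 0.137.

0.137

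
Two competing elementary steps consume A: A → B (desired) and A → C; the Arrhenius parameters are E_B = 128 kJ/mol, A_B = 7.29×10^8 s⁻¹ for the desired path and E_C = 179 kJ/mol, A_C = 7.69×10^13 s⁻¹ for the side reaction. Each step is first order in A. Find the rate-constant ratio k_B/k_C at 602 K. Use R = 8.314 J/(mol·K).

k_B/k_C = (A_B/A_C)·exp[−(E_B−E_C)/(RT)] = (A_B/A_C)·exp[(E_C−E_B)/(RT)].
(E_C−E_B)/(RT) = (179−128)×10³/(8.314×602) = 51000/5005 = 10.19.
k_B/k_C = (7.29×10^8/7.69×10^13)·exp(10.19) = 9.480×10^-6 × 26629 = 0.252.

0.252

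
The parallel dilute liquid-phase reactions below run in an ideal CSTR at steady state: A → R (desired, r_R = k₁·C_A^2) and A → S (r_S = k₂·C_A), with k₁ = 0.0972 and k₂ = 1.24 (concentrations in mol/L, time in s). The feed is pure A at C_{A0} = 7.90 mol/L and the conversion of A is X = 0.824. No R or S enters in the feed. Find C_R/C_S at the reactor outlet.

Exit C_A = C_{A0}(1−X) = 7.90×0.176 = 1.390 mol/L.
Rates in a CSTR are evaluated at the outlet concentration: r_R = 0.0972×1.390^2 = 0.1879, r_S = 1.24×1.390 = 1.724.
Overall selectivity = C_R/C_S = r_Rτ/(r_Sτ) = r_R/r_S = 0.109.

0.109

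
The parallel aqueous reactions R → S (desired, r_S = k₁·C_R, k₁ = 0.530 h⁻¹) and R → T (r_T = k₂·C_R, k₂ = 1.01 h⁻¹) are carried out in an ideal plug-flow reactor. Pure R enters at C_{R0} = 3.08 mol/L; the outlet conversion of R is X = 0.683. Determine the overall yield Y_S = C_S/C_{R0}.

0.235

C_R = C_{R0}(1−X) = 0.9764 mol/L.
Both paths are first order in R, so the instantaneous fraction to S is constant: dC_S/d(−C_R) = k₁/(k₁+k₂) = 0.3442.
C_S = 0.3442·(C_{R0}−C_R) = 0.3442×2.104 = 0.724 mol/L.
Y_S = C_S/C_{R0} = 0.7240/3.08 = 0.235.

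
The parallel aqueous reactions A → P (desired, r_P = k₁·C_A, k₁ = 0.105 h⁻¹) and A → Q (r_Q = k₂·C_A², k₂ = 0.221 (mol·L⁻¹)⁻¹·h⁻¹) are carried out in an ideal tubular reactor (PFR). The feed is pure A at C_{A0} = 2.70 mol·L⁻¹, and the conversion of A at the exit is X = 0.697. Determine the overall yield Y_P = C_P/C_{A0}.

C_A = C_{A0}(1−X) = 0.8181 mol·L⁻¹.
Along a PFR/batch, dC_P/dC_A = −r_P/(r_P+r_Q) = −k₁/(k₁+k₂·C_A).
Integrating from C_{A0} to C_A: C_P = (0.105/0.221)·ln[(0.105+0.221·2.70)/(0.105+0.221·0.818)] = 0.4751·ln(0.7017/0.2858) = 0.4268 mol·L⁻¹.
Y_P = C_P/C_{A0} = 0.4268/2.70 = 0.158.

0.158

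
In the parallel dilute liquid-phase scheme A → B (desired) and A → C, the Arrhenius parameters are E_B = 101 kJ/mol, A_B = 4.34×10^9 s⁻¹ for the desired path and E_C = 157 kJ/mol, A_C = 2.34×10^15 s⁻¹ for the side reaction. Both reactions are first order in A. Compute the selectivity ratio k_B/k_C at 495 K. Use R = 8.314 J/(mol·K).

k_B/k_C = (A_B/A_C)·exp[−(E_B−E_C)/(RT)] = (A_B/A_C)·exp[(E_C−E_B)/(RT)].
(E_C−E_B)/(RT) = (157−101)×10³/(8.314×495) = 56000/4115 = 13.61.
k_B/k_C = (4.34×10^9/2.34×10^15)·exp(13.61) = 1.855×10^-6 × 8.121×10^5 = 1.51.
Since E_B < E_C, lowering the temperature improves selectivity toward B.

1.51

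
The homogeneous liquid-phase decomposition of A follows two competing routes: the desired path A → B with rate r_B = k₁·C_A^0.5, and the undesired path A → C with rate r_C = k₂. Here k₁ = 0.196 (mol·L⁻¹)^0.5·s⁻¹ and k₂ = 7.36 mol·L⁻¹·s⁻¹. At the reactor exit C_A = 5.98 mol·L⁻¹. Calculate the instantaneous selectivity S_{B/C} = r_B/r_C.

0.0651

S_{B/C} = r_B/r_C = (k₁·C_A^0.5)/(k₂) = (k₁/k₂)·C_A^0.5.
= (0.196×5.980^0.5) / (7.36) = 0.4793/7.360 = 0.0651.
Since the desired path is higher order in A, keeping C_A high (PFR or concentrated feed) favours B.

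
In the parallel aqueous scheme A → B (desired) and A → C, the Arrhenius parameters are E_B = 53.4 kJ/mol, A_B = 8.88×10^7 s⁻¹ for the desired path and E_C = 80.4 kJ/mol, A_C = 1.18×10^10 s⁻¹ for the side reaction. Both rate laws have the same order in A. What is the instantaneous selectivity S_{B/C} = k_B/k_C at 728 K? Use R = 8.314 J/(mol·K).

0.651

Since both paths have the same order in A, the concentration cancels and S_{B/C} = k_B/k_C = (A_B/A_C)·exp[(E_C−E_B)/(RT)].
(E_C−E_B)/(RT) = (80.4−53.4)×10³/(8.314×728) = 27000/6053 = 4.461.
k_B/k_C = (8.88×10^7/1.18×10^10)·exp(4.461) = 0.007525 × 86.57 = 0.651.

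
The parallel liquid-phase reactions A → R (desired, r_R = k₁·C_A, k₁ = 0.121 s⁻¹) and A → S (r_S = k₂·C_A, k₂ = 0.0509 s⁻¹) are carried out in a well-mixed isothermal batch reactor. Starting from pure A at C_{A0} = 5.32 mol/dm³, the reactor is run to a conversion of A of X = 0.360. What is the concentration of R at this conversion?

1.35 mol/dm³

C_A = C_{A0}(1−X) = 3.405 mol/dm³.
Both paths are first order in A, so the instantaneous fraction to R is constant: dC_R/d(−C_A) = k₁/(k₁+k₂) = 0.7039.
C_R = 0.7039·(C_{A0}−C_A) = 0.7039×1.915 = 1.35 mol/dm³.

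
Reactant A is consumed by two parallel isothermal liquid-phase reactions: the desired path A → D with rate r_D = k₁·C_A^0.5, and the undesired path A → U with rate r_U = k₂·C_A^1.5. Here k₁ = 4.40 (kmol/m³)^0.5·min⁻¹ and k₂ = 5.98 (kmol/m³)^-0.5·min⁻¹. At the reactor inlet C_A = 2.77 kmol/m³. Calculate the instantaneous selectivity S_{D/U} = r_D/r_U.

S_{D/U} = r_D/r_U = (k₁·C_A^0.5)/(k₂·C_A^1.5) = (k₁/k₂)·C_A⁻¹.
= (4.40×2.770^0.5) / (5.98×2.770^1.5) = 7.323/27.57 = 0.266.
The undesired path is higher order in A, so low C_A (CSTR or dilute feed) favours D.

0.266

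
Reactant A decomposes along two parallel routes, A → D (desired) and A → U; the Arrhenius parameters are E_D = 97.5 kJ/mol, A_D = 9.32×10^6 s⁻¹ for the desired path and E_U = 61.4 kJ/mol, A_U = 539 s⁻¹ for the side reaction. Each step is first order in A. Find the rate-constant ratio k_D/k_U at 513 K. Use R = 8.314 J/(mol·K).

3.65

Since both paths have the same order in A, the concentration cancels and S_{D/U} = k_D/k_U = (A_D/A_U)·exp[(E_U−E_D)/(RT)].
(E_U−E_D)/(RT) = (61.4−97.5)×10³/(8.314×513) = -36100/4265 = -8.464.
k_D/k_U = (9.32×10^6/539)·exp(-8.464) = 17291 × 2.109×10^-4 = 3.65.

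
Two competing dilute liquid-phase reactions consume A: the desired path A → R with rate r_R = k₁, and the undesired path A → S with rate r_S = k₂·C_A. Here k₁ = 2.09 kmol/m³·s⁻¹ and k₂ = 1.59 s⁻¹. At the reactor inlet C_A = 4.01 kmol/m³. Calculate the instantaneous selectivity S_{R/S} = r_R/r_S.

0.328

S_{R/S} = r_R/r_S = (k₁)/(k₂·C_A) = (k₁/k₂)·C_A⁻¹.
= (2.09) / (1.59×4.010) = 2.090/6.376 = 0.328.
The undesired path is higher order in A, so low C_A (CSTR or dilute feed) favours R.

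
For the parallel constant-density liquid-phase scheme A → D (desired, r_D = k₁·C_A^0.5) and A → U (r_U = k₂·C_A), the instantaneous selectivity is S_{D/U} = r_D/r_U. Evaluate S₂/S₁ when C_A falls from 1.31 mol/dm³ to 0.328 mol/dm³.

2.00

S_{D/U} = (k₁/k₂)·C_A^-0.5, so S₂/S₁ = (C_{A,2}/C_{A,1})^-0.5.
= (0.328/1.31)^(-0.5) = (0.2504)^(-0.5) = 2.00.
Selectivity toward D rises as C_A falls — low-concentration operation is favoured.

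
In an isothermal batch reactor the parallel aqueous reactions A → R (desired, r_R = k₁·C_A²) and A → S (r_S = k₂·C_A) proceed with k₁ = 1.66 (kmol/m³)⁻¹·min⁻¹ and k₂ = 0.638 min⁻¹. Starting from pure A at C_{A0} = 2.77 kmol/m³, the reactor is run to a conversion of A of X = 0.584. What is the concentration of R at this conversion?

1.34 kmol/m³

C_A = C_{A0}(1−X) = 1.152 kmol/m³.
Along a PFR/batch, dC_S/dC_A = −r_S/(r_R+r_S) = −k₂/(k₂+k₁·C_A).
Integrating from C_{A0} to C_A: C_S = (0.638/1.66)·ln[(0.638+1.66·2.77)/(0.638+1.66·1.15)] = 0.3843·ln(5.236/2.551) = 0.2764 kmol/m³.
Then C_R = (C_{A0}−C_A) − C_S = 1.618 − 0.2764 = 1.341 kmol/m³.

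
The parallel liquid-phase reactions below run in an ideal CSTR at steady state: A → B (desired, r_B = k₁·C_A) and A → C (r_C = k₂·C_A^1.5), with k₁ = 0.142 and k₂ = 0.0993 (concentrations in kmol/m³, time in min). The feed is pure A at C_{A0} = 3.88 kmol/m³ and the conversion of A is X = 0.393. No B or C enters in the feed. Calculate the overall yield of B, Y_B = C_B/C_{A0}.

0.190

Exit C_A = C_{A0}(1−X) = 3.88×0.607 = 2.355 kmol/m³.
Rates in a CSTR are evaluated at the outlet concentration: r_B = 0.142×2.355 = 0.3344, r_C = 0.0993×2.355^1.5 = 0.3589.
Fraction of consumed A going to B: r_B/(r_B+r_C) = 0.4824.
C_B = 0.4824·C_{A0}·X = 0.4824×3.88×0.393 = 0.736 kmol/m³; Y_B = C_B/C_{A0} = 0.190.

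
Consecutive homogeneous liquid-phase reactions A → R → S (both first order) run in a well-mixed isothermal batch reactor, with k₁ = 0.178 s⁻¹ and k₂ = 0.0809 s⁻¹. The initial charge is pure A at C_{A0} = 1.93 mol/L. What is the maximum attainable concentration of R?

For a first-order series the maximum intermediate yield is C_{R,max}/C_{A0} = (k₁/k₂)^[k₂/(k₂−k₁)].
= (0.178/0.0809)^(0.0809/(0.0809−0.178)) = (2.200)^(-0.8332) = 0.5184.
C_{R,max} = 0.5184×1.93 = 1.00 mol/L.

1.00 mol/L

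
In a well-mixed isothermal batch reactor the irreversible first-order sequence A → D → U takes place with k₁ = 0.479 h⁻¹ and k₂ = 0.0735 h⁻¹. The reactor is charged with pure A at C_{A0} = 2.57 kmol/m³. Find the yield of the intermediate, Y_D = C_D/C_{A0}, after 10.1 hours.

0.553

The intermediate concentration in a first-order A→B→C sequence is C_D = k₁C_{A0}(e^(−k₁t) − e^(−k₂t))/(k₂−k₁).
e^(−k₁t) = e^(−0.479×10.1) = e^(−4.838) = 0.007924; e^(−k₂t) = e^(−0.7423) = 0.4760.
C_D = 0.479×2.57/(0.0735−0.479) × (0.007924−0.4760) = (-3.036)×(-0.4681) = 1.421 kmol/m³.
Y_D = C_D/C_{A0} = 1.421/2.57 = 0.553.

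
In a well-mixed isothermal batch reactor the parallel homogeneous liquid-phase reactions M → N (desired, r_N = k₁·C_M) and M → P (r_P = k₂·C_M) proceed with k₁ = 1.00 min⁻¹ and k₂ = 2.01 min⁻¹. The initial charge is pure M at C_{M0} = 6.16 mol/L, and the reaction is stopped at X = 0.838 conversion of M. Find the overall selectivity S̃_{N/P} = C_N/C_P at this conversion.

0.498

C_M = C_{M0}(1−X) = 0.9979 mol/L.
Both paths are first order in M, so the instantaneous fraction to N is constant: dC_N/d(−C_M) = k₁/(k₁+k₂) = 0.3322.
C_N = 0.3322·(C_{M0}−C_M) = 0.3322×5.162 = 1.71 mol/L.
C_P = (C_{M0}−C_M)−C_N = 3.447 mol/L; S̃_{N/P} = 1.715/3.447 = 0.498.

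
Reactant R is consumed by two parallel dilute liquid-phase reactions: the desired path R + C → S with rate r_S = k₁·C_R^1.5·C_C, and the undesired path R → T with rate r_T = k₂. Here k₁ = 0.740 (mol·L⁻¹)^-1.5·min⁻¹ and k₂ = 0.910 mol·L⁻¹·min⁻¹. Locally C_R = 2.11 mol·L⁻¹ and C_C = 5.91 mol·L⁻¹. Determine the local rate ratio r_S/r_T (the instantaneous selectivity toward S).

14.7

S_{S/T} = r_S/r_T = (k₁·C_R^1.5·C_C)/(k₂) = (k₁/k₂)·C_R^1.5·C_C.
= (0.740×2.110^1.5×5.910) / (0.910) = 13.40/0.9100 = 14.7.
Since the desired path is higher order in R, keeping C_R high (PFR or concentrated feed) favours S.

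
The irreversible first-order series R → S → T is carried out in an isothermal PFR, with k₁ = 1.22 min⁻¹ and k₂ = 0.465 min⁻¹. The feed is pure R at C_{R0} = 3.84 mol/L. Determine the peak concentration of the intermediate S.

2.12 mol/L

Evaluating C_S at τ_opt = ln(k₂/k₁)/(k₂−k₁) gives C_{S,max}/C_{R0} = (k₁/k₂)^[k₂/(k₂−k₁)].
= (1.22/0.465)^(0.465/(0.465−1.22)) = (2.624)^(-0.6159) = 0.5521.
C_{S,max} = 0.5521×3.84 = 2.12 mol/L.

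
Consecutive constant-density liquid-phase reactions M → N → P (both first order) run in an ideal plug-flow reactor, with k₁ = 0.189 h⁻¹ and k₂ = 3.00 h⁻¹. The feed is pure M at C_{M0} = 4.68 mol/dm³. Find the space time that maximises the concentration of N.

Setting dC_N/dτ = 0 gives τ_opt = ln(k₂/k₁)/(k₂−k₁).
= ln(3.00/0.189)/(3.00−0.189) = ln(15.87)/2.811 = 2.765/2.811 = 0.984 h.

0.984 h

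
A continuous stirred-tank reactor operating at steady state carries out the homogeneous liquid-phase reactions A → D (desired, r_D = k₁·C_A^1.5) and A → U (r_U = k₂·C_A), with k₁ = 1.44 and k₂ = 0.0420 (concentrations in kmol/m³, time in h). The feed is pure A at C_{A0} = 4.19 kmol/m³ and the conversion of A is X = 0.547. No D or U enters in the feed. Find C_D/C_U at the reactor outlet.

47.2

Exit C_A = C_{A0}(1−X) = 4.19×0.453 = 1.898 kmol/m³.
Rates in a CSTR are evaluated at the outlet concentration: r_D = 1.44×1.898^1.5 = 3.766, r_U = 0.0420×1.898 = 0.07972.
Overall selectivity = C_D/C_U = r_Dτ/(r_Uτ) = r_D/r_U = 47.2.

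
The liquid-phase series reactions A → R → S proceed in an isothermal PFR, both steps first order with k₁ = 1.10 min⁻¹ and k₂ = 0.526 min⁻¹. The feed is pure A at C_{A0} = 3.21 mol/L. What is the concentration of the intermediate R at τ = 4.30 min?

0.586 mol/L

The intermediate concentration in a first-order A→B→C sequence is C_R = k₁C_{A0}(e^(−k₁τ) − e^(−k₂τ))/(k₂−k₁).
e^(−k₁τ) = e^(−1.10×4.30) = e^(−4.730) = 0.008826; e^(−k₂τ) = e^(−2.262) = 0.1042.
C_R = 1.10×3.21/(0.526−1.10) × (0.008826−0.1042) = (-6.152)×(-0.09534) = 0.5865 mol/L.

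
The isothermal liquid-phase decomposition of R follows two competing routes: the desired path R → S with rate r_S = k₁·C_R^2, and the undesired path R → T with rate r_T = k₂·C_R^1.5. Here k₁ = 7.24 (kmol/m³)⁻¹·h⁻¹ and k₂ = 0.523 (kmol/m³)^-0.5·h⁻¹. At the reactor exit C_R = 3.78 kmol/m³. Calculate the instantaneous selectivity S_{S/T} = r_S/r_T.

S_{S/T} = r_S/r_T = (k₁·C_R^2)/(k₂·C_R^1.5) = (k₁/k₂)·C_R^0.5.
= (7.24×3.780^2) / (0.523×3.780^1.5) = 103.4/3.844 = 26.9.
Since the desired path is higher order in R, keeping C_R high (PFR or concentrated feed) favours S.

26.9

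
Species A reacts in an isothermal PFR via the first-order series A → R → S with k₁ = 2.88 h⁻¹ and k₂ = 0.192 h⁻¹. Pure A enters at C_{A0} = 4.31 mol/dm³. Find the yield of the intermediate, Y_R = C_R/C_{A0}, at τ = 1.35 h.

0.805

The intermediate concentration in a first-order A→B→C sequence is C_R = k₁C_{A0}(e^(−k₁τ) − e^(−k₂τ))/(k₂−k₁).
e^(−k₁τ) = e^(−2.88×1.35) = e^(−3.888) = 0.02049; e^(−k₂τ) = e^(−0.2592) = 0.7717.
C_R = 2.88×4.31/(0.192−2.88) × (0.02049−0.7717) = (-4.618)×(-0.7512) = 3.469 mol/dm³.
Y_R = C_R/C_{A0} = 3.469/4.31 = 0.805.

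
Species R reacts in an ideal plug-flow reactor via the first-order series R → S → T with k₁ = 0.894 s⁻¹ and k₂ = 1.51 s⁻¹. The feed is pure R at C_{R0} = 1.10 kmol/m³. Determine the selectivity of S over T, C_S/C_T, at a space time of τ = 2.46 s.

The intermediate concentration in a first-order A→B→C sequence is C_S = k₁C_{R0}(e^(−k₁τ) − e^(−k₂τ))/(k₂−k₁).
e^(−k₁τ) = e^(−0.894×2.46) = e^(−2.199) = 0.1109; e^(−k₂τ) = e^(−3.715) = 0.02437.
C_S = 0.894×1.10/(1.51−0.894) × (0.1109−0.02437) = 1.596×0.08652 = 0.1381 kmol/m³.
C_R = C_{R0}e^(−k₁τ) = 0.1220 kmol/m³, so C_T = C_{R0}−C_R−C_S = 0.8399 kmol/m³; C_S/C_T = 0.164.

0.164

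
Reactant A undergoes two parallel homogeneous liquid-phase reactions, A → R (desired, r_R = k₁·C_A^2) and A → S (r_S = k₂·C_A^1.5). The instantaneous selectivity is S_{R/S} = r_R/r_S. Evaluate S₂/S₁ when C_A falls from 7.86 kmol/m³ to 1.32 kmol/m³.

0.410

S_{R/S} = (k₁/k₂)·C_A^0.5, so S₂/S₁ = (C_{A,2}/C_{A,1})^0.5.
= (1.32/7.86)^0.5 = (0.1679)^0.5 = 0.410.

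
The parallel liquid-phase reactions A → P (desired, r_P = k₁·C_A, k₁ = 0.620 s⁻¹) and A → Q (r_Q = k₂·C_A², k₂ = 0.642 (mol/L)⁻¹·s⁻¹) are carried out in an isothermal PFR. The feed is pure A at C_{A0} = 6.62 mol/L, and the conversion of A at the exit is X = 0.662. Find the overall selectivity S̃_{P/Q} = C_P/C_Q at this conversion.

C_A = C_{A0}(1−X) = 2.238 mol/L.
Along a PFR/batch, dC_P/dC_A = −r_P/(r_P+r_Q) = −k₁/(k₁+k₂·C_A).
Integrating from C_{A0} to C_A: C_P = (0.620/0.642)·ln[(0.620+0.642·6.62)/(0.620+0.642·2.24)] = 0.9657·ln(4.870/2.057) = 0.8325 mol/L.
C_Q = (C_{A0}−C_A)−C_P = 3.550 mol/L; S̃_{P/Q} = 0.8325/3.550 = 0.235.

0.235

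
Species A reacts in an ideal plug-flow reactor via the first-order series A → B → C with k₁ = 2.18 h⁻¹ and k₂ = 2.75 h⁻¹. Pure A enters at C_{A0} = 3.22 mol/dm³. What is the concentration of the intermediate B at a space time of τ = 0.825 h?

0.765 mol/dm³

The intermediate concentration in a first-order A→B→C sequence is C_B = k₁C_{A0}(e^(−k₁τ) − e^(−k₂τ))/(k₂−k₁).
e^(−k₁τ) = e^(−2.18×0.825) = e^(−1.798) = 0.1655; e^(−k₂τ) = e^(−2.269) = 0.1034.
C_B = 2.18×3.22/(2.75−2.18) × (0.1655−0.1034) = 12.32×0.06211 = 0.7648 mol/dm³.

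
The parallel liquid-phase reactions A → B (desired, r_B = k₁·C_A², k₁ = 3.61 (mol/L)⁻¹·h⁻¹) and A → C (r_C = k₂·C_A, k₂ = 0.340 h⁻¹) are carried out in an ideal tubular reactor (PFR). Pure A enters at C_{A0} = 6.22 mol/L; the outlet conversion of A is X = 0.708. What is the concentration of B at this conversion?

C_A = C_{A0}(1−X) = 1.816 mol/L.
Along a PFR/batch, dC_C/dC_A = −r_C/(r_B+r_C) = −k₂/(k₂+k₁·C_A).
Integrating from C_{A0} to C_A: C_C = (0.340/3.61)·ln[(0.340+3.61·6.22)/(0.340+3.61·1.82)] = 0.09418·ln(22.79/6.897) = 0.1126 mol/L.
Then C_B = (C_{A0}−C_A) − C_C = 4.404 − 0.1126 = 4.291 mol/L.

4.29 mol/L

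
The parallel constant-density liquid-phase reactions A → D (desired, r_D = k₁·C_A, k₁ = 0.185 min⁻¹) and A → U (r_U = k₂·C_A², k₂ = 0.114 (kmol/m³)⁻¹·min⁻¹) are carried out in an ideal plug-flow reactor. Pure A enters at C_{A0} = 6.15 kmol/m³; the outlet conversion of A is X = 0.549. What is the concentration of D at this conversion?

C_A = C_{A0}(1−X) = 2.774 kmol/m³.
Along a PFR/batch, dC_D/dC_A = −r_D/(r_D+r_U) = −k₁/(k₁+k₂·C_A).
Integrating from C_{A0} to C_A: C_D = (0.185/0.114)·ln[(0.185+0.114·6.15)/(0.185+0.114·2.77)] = 1.623·ln(0.8861/0.5012) = 0.9247 kmol/m³.

0.925 kmol/m³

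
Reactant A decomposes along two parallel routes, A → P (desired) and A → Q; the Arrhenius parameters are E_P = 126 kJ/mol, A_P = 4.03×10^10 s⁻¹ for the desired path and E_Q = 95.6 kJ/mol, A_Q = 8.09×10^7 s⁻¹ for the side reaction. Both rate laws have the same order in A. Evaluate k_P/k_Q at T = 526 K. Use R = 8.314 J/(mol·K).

0.477

With equal orders, S_{P/Q} = k_P/k_Q = (A_P/A_Q)·exp[(E_Q−E_P)/(RT)].
(E_Q−E_P)/(RT) = (95.6−126)×10³/(8.314×526) = -30400/4373 = -6.951.
k_P/k_Q = (4.03×10^10/8.09×10^7)·exp(-6.951) = 498.1 × 9.572×10^-4 = 0.477.
Since E_P > E_Q, raising the temperature improves selectivity toward P.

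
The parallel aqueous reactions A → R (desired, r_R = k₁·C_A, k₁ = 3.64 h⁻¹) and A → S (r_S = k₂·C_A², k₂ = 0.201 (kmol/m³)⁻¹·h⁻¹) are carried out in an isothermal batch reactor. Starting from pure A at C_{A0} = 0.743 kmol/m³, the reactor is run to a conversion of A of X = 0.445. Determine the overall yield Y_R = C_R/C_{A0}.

C_A = C_{A0}(1−X) = 0.4124 kmol/m³.
Along a PFR/batch, dC_R/dC_A = −r_R/(r_R+r_S) = −k₁/(k₁+k₂·C_A).
Integrating from C_{A0} to C_A: C_R = (3.64/0.201)·ln[(3.64+0.201·0.743)/(3.64+0.201·0.412)] = 18.11·ln(3.789/3.723) = 0.3204 kmol/m³.
Y_R = C_R/C_{A0} = 0.3204/0.743 = 0.431.

0.431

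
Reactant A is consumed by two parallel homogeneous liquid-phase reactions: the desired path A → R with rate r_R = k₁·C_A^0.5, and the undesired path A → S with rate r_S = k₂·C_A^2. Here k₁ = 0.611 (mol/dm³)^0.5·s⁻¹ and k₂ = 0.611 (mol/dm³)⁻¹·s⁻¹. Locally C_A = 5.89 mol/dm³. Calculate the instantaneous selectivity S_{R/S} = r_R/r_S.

S_{R/S} = r_R/r_S = (k₁·C_A^0.5)/(k₂·C_A^2) = (k₁/k₂)·C_A^-1.5.
= (0.611×5.890^0.5) / (0.611×5.890^2) = 1.483/21.20 = 0.0700.

0.0700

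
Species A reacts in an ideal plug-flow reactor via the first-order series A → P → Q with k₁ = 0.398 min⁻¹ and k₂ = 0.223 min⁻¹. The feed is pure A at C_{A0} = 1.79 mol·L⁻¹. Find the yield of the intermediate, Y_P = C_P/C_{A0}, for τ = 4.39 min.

Solving the coupled first-order balances gives C_P(τ) = [k₁/(k₂−k₁)]·C_{A0}·(e^(−k₁τ) − e^(−k₂τ)).
e^(−k₁τ) = e^(−0.398×4.39) = e^(−1.747) = 0.1743; e^(−k₂τ) = e^(−0.9790) = 0.3757.
C_P = 0.398×1.79/(0.223−0.398) × (0.1743−0.3757) = (-4.071)×(-0.2014) = 0.8201 mol·L⁻¹.
Y_P = C_P/C_{A0} = 0.8201/1.79 = 0.458.

0.458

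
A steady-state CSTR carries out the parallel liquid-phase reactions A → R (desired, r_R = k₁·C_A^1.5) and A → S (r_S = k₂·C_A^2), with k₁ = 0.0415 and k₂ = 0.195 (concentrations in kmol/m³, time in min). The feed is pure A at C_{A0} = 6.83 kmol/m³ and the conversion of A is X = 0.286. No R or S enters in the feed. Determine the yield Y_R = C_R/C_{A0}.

0.0251

Exit C_A = C_{A0}(1−X) = 6.83×0.714 = 4.877 kmol/m³.
In a CSTR the entire volume is at exit conditions, so r_R = 0.0415×4.877^1.5 = 0.4469 and r_S = 0.195×4.877^2 = 4.637.
Fraction of consumed A going to R: r_R/(r_R+r_S) = 0.08790.
C_R = 0.08790·C_{A0}·X = 0.08790×6.83×0.286 = 0.172 kmol/m³; Y_R = C_R/C_{A0} = 0.0251.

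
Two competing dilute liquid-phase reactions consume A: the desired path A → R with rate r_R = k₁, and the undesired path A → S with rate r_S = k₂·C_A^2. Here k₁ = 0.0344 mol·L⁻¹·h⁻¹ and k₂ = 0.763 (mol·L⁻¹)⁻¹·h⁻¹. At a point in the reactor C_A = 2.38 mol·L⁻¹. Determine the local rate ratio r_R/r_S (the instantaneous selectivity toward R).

0.00796

S_{R/S} = r_R/r_S = (k₁)/(k₂·C_A^2) = (k₁/k₂)·C_A^-2.
= (0.0344) / (0.763×2.380^2) = 0.03440/4.322 = 0.00796.
The undesired path is higher order in A, so low C_A (CSTR or dilute feed) favours R.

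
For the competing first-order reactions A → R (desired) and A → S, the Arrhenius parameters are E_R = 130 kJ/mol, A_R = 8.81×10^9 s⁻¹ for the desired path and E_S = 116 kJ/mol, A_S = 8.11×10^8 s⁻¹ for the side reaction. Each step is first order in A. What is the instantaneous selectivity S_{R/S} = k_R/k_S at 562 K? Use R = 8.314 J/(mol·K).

0.543

Since both paths have the same order in A, the concentration cancels and S_{R/S} = k_R/k_S = (A_R/A_S)·exp[(E_S−E_R)/(RT)].
(E_S−E_R)/(RT) = (116−130)×10³/(8.314×562) = -14000/4672 = -2.996.
k_R/k_S = (8.81×10^9/8.11×10^8)·exp(-2.996) = 10.86 × 0.04997 = 0.543.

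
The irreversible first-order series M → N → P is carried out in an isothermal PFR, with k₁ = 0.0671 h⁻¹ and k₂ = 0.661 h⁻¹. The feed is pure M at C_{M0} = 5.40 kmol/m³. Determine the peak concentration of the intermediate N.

0.423 kmol/m³

Evaluating C_N at τ_opt = ln(k₂/k₁)/(k₂−k₁) gives C_{N,max}/C_{M0} = (k₁/k₂)^[k₂/(k₂−k₁)].
= (0.0671/0.661)^(0.661/(0.661−0.0671)) = (0.1015)^(1.113) = 0.07839.
C_{N,max} = 0.07839×5.40 = 0.423 kmol/m³.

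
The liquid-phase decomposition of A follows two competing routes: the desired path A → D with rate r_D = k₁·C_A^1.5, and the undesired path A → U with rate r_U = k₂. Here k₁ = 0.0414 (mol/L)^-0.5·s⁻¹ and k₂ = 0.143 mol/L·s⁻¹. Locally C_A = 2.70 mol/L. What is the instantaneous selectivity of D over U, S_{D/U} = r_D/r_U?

1.28

S_{D/U} = r_D/r_U = (k₁·C_A^1.5)/(k₂) = (k₁/k₂)·C_A^1.5.
= (0.0414×2.700^1.5) / (0.143) = 0.1837/0.1430 = 1.28.
Since the desired path is higher order in A, keeping C_A high (PFR or concentrated feed) favours D.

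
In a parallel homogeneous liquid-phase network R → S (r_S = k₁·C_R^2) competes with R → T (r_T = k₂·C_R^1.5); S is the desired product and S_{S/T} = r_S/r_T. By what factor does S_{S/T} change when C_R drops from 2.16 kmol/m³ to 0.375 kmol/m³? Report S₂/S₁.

S_{S/T} = (k₁/k₂)·C_R^0.5, so S₂/S₁ = (C_{R,2}/C_{R,1})^0.5.
= (0.375/2.16)^0.5 = (0.1736)^0.5 = 0.417.
Selectivity toward S falls as C_R falls — high-concentration operation is favoured.

0.417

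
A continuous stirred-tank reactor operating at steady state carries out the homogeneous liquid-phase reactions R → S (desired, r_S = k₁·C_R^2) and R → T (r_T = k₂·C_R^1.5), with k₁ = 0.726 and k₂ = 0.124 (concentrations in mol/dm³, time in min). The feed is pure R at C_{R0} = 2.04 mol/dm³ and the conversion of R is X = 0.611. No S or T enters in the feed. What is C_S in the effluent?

Exit C_R = C_{R0}(1−X) = 2.04×0.389 = 0.7936 mol/dm³.
Rates in a CSTR are evaluated at the outlet concentration: r_S = 0.726×0.7936^2 = 0.4572, r_T = 0.124×0.7936^1.5 = 0.08766.
Fraction of consumed R going to S: r_S/(r_S+r_T) = 0.8391.
C_S = 0.8391·C_{R0}·X = 0.8391×2.04×0.611 = 1.05 mol/dm³.

1.05 mol/dm³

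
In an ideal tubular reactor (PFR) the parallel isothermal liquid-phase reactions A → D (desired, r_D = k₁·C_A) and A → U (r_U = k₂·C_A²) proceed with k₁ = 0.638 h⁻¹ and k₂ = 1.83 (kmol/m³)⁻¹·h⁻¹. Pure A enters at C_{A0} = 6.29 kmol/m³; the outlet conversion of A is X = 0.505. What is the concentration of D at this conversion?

C_A = C_{A0}(1−X) = 3.114 kmol/m³.
Along a PFR/batch, dC_D/dC_A = −r_D/(r_D+r_U) = −k₁/(k₁+k₂·C_A).
Integrating from C_{A0} to C_A: C_D = (0.638/1.83)·ln[(0.638+1.83·6.29)/(0.638+1.83·3.11)] = 0.3486·ln(12.15/6.336) = 0.2270 kmol/m³.

0.227 kmol/m³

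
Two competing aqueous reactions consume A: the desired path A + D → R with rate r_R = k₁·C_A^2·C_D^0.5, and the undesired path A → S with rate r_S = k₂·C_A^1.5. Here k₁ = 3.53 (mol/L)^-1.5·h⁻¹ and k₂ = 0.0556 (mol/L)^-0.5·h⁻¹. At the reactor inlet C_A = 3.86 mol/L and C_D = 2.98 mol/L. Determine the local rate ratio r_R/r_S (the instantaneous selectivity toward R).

S_{R/S} = r_R/r_S = (k₁·C_A^2·C_D^0.5)/(k₂·C_A^1.5) = (k₁/k₂)·C_A^0.5·C_D^0.5.
= (3.53×3.860^2×2.980^0.5) / (0.0556×3.860^1.5) = 90.79/0.4217 = 215.
Since the desired path is higher order in A, keeping C_A high (PFR or concentrated feed) favours R.

215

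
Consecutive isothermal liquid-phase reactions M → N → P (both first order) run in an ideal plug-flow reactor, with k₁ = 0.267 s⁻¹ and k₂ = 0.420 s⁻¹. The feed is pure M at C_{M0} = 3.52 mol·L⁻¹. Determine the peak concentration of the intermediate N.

1.02 mol·L⁻¹

At the optimum, C_{N,max}/C_{M0} = (k₁/k₂)^[k₂/(k₂−k₁)].
= (0.267/0.420)^(0.420/(0.420−0.267)) = (0.6357)^(2.745) = 0.2884.
C_{N,max} = 0.2884×3.52 = 1.02 mol·L⁻¹.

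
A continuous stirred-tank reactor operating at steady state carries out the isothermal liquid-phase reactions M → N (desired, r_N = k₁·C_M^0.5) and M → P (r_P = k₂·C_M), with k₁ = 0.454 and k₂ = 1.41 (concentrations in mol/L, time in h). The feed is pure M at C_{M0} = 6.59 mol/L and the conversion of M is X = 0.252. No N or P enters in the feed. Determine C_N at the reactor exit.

Exit C_M = C_{M0}(1−X) = 6.59×0.748 = 4.929 mol/L.
Rates in a CSTR are evaluated at the outlet concentration: r_N = 0.454×4.929^0.5 = 1.008, r_P = 1.41×4.929 = 6.950.
Fraction of consumed M going to N: r_N/(r_N+r_P) = 0.1267.
C_N = 0.1267·C_{M0}·X = 0.1267×6.59×0.252 = 0.210 mol/L.

0.210 mol/L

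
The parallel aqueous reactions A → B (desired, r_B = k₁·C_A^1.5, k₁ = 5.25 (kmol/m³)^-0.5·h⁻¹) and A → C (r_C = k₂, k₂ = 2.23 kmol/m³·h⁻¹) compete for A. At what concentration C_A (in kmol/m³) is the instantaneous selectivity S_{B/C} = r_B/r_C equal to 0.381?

S_{B/C} = (k₁/k₂)·C_A^1.5 ⇒ C_A = (S·k₂/k₁)^(1/1.5).
= (0.381×2.23/5.25)^(0.6667) = (0.1618)^(0.6667) = 0.297 kmol/m³.

0.297 kmol/m³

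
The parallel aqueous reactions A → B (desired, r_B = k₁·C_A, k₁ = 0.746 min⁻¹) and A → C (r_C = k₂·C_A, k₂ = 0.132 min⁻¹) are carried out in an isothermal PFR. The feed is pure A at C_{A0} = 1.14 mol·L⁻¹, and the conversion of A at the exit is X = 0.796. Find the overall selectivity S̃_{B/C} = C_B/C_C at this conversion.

C_A = C_{A0}(1−X) = 0.2326 mol·L⁻¹.
Both paths are first order in A, so the instantaneous fraction to B is constant: dC_B/d(−C_A) = k₁/(k₁+k₂) = 0.8497.
C_B = 0.8497·(C_{A0}−C_A) = 0.8497×0.9074 = 0.771 mol·L⁻¹.
C_C = (C_{A0}−C_A)−C_B = 0.1364 mol·L⁻¹; S̃_{B/C} = 0.7710/0.1364 = 5.65.

5.65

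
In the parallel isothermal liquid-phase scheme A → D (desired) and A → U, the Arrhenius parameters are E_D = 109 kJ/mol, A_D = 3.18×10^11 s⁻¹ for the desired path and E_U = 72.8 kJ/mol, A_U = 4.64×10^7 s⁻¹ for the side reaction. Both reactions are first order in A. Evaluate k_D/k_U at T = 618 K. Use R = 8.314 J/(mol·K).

k_D/k_U = (A_D/A_U)·exp[−(E_D−E_U)/(RT)] = (A_D/A_U)·exp[(E_U−E_D)/(RT)].
(E_U−E_D)/(RT) = (72.8−109)×10³/(8.314×618) = -36200/5138 = -7.045.
k_D/k_U = (3.18×10^11/4.64×10^7)·exp(-7.045) = 6853 × 8.713×10^-4 = 5.97.

5.97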